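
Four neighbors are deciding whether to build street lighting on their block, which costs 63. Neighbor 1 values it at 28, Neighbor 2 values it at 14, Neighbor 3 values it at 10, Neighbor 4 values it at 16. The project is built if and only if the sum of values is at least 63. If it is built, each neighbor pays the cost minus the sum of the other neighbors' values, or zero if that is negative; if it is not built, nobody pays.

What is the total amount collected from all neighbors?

Total value 68 ≥ cost 63, so it is built.
Neighbor 1: others sum to 40; max(0, 63 - 40) = 23.
Neighbor 2: others sum to 54; max(0, 63 - 54) = 9.
Neighbor 3: others sum to 58; max(0, 63 - 58) = 5.
Neighbor 4: others sum to 52; max(0, 63 - 52) = 11.
Total collected = 23 + 9 + 5 + 11 = 48.

48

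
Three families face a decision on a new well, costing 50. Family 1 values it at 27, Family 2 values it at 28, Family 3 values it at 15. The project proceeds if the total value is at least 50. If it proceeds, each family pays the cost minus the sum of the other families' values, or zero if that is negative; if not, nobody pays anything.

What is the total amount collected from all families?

Total value 70 ≥ cost 50, so it is built.
Family 1: others sum to 43; max(0, 50 - 43) = 7.
Family 2: others sum to 42; max(0, 50 - 42) = 8.
Family 3: others sum to 55; max(0, 50 - 55) = 0.
Total collected = 7 + 8 + 0 = 15.

15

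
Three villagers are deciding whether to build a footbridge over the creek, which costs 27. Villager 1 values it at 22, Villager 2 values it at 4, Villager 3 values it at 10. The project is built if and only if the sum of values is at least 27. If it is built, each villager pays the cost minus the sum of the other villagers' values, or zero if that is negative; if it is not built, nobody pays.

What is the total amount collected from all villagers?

14

Total value 36 ≥ cost 27, so it is built.
Villager 1: others sum to 14; max(0, 27 - 14) = 13.
Villager 2: others sum to 32; max(0, 27 - 32) = 0.
Villager 3: others sum to 26; max(0, 27 - 26) = 1.
Total collected = 13 + 0 + 1 = 14.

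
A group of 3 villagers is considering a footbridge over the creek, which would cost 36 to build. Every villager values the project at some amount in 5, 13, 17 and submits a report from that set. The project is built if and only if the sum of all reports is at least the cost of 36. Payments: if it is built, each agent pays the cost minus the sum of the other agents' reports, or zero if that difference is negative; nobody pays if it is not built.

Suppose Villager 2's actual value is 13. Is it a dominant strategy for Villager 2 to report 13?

Yes

Check each profile of the others' reports and compare truth against every alternative report.
Others report (17, 17): truth gives 11, best alternative gives 11.
Others report (13, 17): truth gives 7, best alternative gives 7.
Others report (17, 13): truth gives 7, best alternative gives 7.
Others report (13, 13): truth gives 3, best alternative gives 3.
Others report (5, 5): truth gives 0, best alternative gives 0.
Others report (5, 13): truth gives 0, best alternative gives 0.
(Remaining 3 profiles checked similarly; truth is weakly best in each.)
In every case the truthful report is at least as good as any alternative, so it is a dominant strategy.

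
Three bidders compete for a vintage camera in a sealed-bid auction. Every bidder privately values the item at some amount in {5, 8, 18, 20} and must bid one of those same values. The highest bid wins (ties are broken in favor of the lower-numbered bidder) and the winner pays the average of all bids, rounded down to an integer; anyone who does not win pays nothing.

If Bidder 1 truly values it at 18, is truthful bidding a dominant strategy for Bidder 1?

No

Consider the case where Bidder 2 bids 5 and Bidder 3 bids 5.
Truthful bid 18: wins, pays 9, utility 18 - 9 = 9.
Bid 5 instead: wins, pays 5, utility 18 - 5 = 13.
Since 13 > 9, bidding 5 is strictly better here, so truthful bidding is not dominant.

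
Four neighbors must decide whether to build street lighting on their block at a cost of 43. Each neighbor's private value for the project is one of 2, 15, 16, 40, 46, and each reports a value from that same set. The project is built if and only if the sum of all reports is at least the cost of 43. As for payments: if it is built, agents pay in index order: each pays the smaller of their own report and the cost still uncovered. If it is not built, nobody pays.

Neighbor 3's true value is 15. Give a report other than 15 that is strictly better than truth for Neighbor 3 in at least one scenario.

Suppose Neighbor 1 reports 2, Neighbor 2 reports 2 and Neighbor 4 reports 40.
Report 15: project built, pays 15, utility 15 - 15 = 0.
Report 2: project built, pays 2, utility 15 - 2 = 13.
So reporting 2 beats truth here (13 > 0).

2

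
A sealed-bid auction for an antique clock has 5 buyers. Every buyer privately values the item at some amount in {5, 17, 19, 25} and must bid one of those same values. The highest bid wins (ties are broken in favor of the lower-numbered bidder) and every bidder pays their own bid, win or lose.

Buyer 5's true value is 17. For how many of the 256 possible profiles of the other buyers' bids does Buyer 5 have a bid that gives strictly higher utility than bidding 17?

255

Others bid (5, 5, 5, 17): truth gives -17; bid 19 gives -2 > -17. Violating.
Others bid (5, 5, 5, 19): truth gives -17; bid 5 gives -5 > -17. Violating.
Others bid (5, 5, 5, 25): truth gives -17; bid 5 gives -5 > -17. Violating.
Others bid (5, 5, 17, 5): truth gives -17; bid 19 gives -2 > -17. Violating.
Others bid (5, 5, 5, 5): truth gives 0; no alternative beats it.
(Checking all 256 profiles: 255 have a profitable deviation, 1 does not.)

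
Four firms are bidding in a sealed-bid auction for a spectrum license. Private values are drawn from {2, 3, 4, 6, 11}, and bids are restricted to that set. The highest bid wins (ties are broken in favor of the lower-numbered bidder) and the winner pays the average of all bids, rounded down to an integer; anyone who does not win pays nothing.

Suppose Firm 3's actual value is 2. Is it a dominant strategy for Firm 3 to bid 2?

Check each profile of the others' bids and compare truth against every alternative bid.
Others bid (2, 2, 2): truth gives 0, best alternative gives 0.
Others bid (2, 2, 3): truth gives 0, best alternative gives 0.
Others bid (2, 2, 4): truth gives 0, best alternative gives 0.
Others bid (2, 2, 6): truth gives 0, best alternative gives 0.
Others bid (2, 2, 11): truth gives 0, best alternative gives 0.
Others bid (2, 3, 2): truth gives 0, best alternative gives 0.
(Remaining 119 profiles checked similarly; truth is weakly best in each.)
In every case the truthful bid is at least as good as any alternative, so it is a dominant strategy.

Yes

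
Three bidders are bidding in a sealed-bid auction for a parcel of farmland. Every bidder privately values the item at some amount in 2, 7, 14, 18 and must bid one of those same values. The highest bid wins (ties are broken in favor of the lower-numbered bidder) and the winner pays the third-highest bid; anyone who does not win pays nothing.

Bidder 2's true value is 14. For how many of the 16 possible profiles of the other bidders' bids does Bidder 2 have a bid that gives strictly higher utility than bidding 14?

Others bid (2, 18): truth gives 0; bid 18 gives 12 > 0. Violating.
Others bid (7, 18): truth gives 0; bid 18 gives 7 > 0. Violating.
Others bid (14, 2): truth gives 0; bid 18 gives 12 > 0. Violating.
Others bid (14, 7): truth gives 0; bid 18 gives 7 > 0. Violating.
Others bid (2, 2): truth gives 12; no alternative beats it.
Others bid (2, 7): truth gives 12; no alternative beats it.
(Checking all 16 profiles: 4 have a profitable deviation, 12 do not.)

4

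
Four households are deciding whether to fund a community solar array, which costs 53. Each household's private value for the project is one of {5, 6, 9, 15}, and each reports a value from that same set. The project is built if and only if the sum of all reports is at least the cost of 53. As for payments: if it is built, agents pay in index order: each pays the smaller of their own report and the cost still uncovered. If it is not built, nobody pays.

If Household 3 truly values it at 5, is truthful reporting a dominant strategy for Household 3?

Check each profile of the others' reports and compare truth against every alternative report.
Others report (5, 5, 5): truth gives 0, best alternative gives 0.
Others report (5, 5, 6): truth gives 0, best alternative gives 0.
Others report (5, 5, 9): truth gives 0, best alternative gives 0.
Others report (5, 5, 15): truth gives 0, best alternative gives 0.
Others report (5, 6, 5): truth gives 0, best alternative gives 0.
Others report (5, 6, 6): truth gives 0, best alternative gives 0.
(Remaining 58 profiles checked similarly; truth is weakly best in each.)
In every case the truthful report is at least as good as any alternative, so it is a dominant strategy.

Yes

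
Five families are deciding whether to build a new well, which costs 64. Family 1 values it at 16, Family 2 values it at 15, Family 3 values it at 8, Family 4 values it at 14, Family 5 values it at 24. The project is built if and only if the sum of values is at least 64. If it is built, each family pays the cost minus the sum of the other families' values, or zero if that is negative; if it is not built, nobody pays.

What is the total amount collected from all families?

17

Total value 77 ≥ cost 64, so it is built.
Family 1: others sum to 61; max(0, 64 - 61) = 3.
Family 2: others sum to 62; max(0, 64 - 62) = 2.
Family 3: others sum to 69; max(0, 64 - 69) = 0.
Family 4: others sum to 63; max(0, 64 - 63) = 1.
Family 5: others sum to 53; max(0, 64 - 53) = 11.
Total collected = 3 + 2 + 0 + 1 + 11 = 17.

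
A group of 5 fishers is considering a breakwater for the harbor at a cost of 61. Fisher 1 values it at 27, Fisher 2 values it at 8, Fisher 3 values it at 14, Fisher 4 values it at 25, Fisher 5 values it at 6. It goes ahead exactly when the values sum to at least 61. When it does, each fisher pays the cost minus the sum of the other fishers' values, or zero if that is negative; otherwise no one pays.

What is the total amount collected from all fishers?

Total value 80 ≥ cost 61, so it is built.
Fisher 1: others sum to 53; max(0, 61 - 53) = 8.
Fisher 2: others sum to 72; max(0, 61 - 72) = 0.
Fisher 3: others sum to 66; max(0, 61 - 66) = 0.
Fisher 4: others sum to 55; max(0, 61 - 55) = 6.
Fisher 5: others sum to 74; max(0, 61 - 74) = 0.
Total collected = 8 + 0 + 0 + 6 + 0 = 14.

14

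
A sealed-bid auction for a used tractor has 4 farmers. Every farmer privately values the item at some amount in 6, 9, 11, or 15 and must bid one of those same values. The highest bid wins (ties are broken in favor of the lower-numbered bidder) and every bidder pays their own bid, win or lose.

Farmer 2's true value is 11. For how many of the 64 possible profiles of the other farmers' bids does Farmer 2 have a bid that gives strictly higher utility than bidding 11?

Others bid (6, 6, 6): truth gives 0; bid 9 gives 2 > 0. Violating.
Others bid (6, 6, 9): truth gives 0; bid 9 gives 2 > 0. Violating.
Others bid (6, 6, 15): truth gives -11; bid 15 gives -4 > -11. Violating.
Others bid (6, 9, 6): truth gives 0; bid 9 gives 2 > 0. Violating.
Others bid (6, 6, 11): truth gives 0; no alternative beats it.
Others bid (6, 9, 11): truth gives 0; no alternative beats it.
(Checking all 64 profiles: 50 have a profitable deviation, 14 do not.)

50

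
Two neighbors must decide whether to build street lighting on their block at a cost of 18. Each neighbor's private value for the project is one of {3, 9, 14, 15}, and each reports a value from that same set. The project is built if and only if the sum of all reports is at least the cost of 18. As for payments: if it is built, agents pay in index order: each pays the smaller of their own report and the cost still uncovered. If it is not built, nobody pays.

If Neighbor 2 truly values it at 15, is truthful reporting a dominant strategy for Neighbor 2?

Yes

Check each profile of the others' reports and compare truth against every alternative report.
Others report (15): truth gives 12, best alternative gives 12.
Others report (14): truth gives 11, best alternative gives 11.
Others report (9): truth gives 6, best alternative gives 6.
Others report (3): truth gives 0, best alternative gives 0.
In every case the truthful report is at least as good as any alternative, so it is a dominant strategy.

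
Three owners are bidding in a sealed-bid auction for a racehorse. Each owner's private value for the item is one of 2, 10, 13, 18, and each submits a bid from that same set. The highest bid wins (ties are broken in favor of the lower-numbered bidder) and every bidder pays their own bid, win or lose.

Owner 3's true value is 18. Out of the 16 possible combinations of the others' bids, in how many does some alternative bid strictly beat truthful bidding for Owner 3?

Others bid (2, 2): truth gives 0; bid 10 gives 8 > 0. Violating.
Others bid (2, 10): truth gives 0; bid 13 gives 5 > 0. Violating.
Others bid (2, 18): truth gives -18; bid 2 gives -2 > -18. Violating.
Others bid (10, 2): truth gives 0; bid 13 gives 5 > 0. Violating.
Others bid (2, 13): truth gives 0; no alternative beats it.
Others bid (10, 13): truth gives 0; no alternative beats it.
(Checking all 16 profiles: 11 have a profitable deviation, 5 do not.)

11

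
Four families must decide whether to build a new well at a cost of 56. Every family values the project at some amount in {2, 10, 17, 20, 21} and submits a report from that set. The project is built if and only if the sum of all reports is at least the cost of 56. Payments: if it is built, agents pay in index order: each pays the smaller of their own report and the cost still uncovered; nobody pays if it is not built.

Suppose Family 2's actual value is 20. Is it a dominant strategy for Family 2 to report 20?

No

Consider the case where Family 1 reports 2, Family 3 reports 17 and Family 4 reports 20.
Truthful report 20: project built, pays 20, utility 20 - 20 = 0.
Report 17 instead: project built, pays 17, utility 20 - 17 = 3.
Since 3 > 0, reporting 17 is strictly better here, so truthful reporting is not dominant.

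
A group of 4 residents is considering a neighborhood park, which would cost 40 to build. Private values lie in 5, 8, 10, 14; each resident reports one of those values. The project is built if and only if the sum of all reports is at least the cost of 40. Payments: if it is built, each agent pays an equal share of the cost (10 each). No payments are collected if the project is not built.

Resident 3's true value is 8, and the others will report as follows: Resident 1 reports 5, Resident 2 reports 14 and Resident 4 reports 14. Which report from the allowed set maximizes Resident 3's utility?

5

Report 5: project not built, utility 0.
Report 8: project built, pays 10, utility 8 - 10 = -2.
Report 10: project built, pays 10, utility 8 - 10 = -2.
Report 14: project built, pays 10, utility 8 - 10 = -2.
The best choice is 5 with utility 0.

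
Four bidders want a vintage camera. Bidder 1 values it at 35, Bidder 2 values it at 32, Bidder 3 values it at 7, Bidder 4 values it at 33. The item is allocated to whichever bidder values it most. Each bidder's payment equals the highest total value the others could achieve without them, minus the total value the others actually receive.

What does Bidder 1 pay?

33

Bidder 1 has the highest value and receives the item.
Without Bidder 1, the item would go to the next-highest value, 33, so the others could achieve 33.
With Bidder 1 present and winning, the others receive nothing, so their total is 0.
Payment = 33 - 0 = 33.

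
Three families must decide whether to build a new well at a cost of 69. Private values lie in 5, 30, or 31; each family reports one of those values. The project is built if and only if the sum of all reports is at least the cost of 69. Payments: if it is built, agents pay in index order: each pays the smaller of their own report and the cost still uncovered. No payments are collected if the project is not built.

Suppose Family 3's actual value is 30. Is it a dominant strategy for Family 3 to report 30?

Check each profile of the others' reports and compare truth against every alternative report.
Others report (31, 31): truth gives 23, best alternative gives 23.
Others report (30, 31): truth gives 22, best alternative gives 22.
Others report (31, 30): truth gives 22, best alternative gives 22.
Others report (30, 30): truth gives 21, best alternative gives 21.
Others report (5, 5): truth gives 0, best alternative gives 0.
Others report (5, 30): truth gives 0, best alternative gives 0.
(Remaining 3 profiles checked similarly; truth is weakly best in each.)
In every case the truthful report is at least as good as any alternative, so it is a dominant strategy.

Yes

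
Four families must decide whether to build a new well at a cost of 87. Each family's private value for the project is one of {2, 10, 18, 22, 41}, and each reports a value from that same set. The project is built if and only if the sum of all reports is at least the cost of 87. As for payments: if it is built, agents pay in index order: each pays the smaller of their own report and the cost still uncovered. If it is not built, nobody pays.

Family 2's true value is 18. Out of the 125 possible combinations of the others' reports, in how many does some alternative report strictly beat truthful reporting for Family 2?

Others report (2, 41, 41): truth gives 0; report 10 gives 8 > 0. Violating.
Others report (10, 41, 41): truth gives 0; report 2 gives 16 > 0. Violating.
Others report (18, 18, 41): truth gives 0; report 10 gives 8 > 0. Violating.
Others report (18, 22, 41): truth gives 0; report 10 gives 8 > 0. Violating.
Others report (2, 2, 2): truth gives 0; no alternative beats it.
Others report (2, 2, 10): truth gives 0; no alternative beats it.
(Checking all 125 profiles: 25 have a profitable deviation, 100 do not.)

25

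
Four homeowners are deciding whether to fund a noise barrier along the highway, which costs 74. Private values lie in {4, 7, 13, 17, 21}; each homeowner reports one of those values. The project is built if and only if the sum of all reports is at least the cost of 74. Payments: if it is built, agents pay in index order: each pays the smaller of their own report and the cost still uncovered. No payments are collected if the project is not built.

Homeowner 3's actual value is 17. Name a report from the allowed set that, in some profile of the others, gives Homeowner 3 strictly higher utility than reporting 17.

13

Suppose Homeowner 1 reports 21, Homeowner 2 reports 21 and Homeowner 4 reports 21.
Report 17: project built, pays 17, utility 17 - 17 = 0.
Report 13: project built, pays 13, utility 17 - 13 = 4.
So reporting 13 beats truth here (4 > 0).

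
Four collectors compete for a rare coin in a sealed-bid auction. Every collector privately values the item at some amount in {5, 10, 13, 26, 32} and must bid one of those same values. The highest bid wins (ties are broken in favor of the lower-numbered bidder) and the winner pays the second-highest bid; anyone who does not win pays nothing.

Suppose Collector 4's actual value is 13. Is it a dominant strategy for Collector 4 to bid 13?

Check each profile of the others' bids and compare truth against every alternative bid.
Others bid (5, 5, 5): truth gives 8, best alternative gives 8.
Others bid (5, 5, 10): truth gives 3, best alternative gives 3.
Others bid (5, 10, 5): truth gives 3, best alternative gives 3.
Others bid (5, 10, 10): truth gives 3, best alternative gives 3.
Others bid (10, 5, 5): truth gives 3, best alternative gives 3.
Others bid (10, 5, 10): truth gives 3, best alternative gives 3.
(Remaining 119 profiles checked similarly; truth is weakly best in each.)
In every case the truthful bid is at least as good as any alternative, so it is a dominant strategy.

Yes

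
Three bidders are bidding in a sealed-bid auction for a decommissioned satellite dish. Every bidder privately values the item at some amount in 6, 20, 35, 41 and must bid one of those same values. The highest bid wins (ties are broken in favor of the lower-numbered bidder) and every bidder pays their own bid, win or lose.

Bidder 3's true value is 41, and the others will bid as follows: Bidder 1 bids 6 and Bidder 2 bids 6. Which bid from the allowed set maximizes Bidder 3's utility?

20

Bid 6: loses but pays 6, utility -6.
Bid 20: wins, pays 20, utility 41 - 20 = 21.
Bid 35: wins, pays 35, utility 41 - 35 = 6.
Bid 41: wins, pays 41, utility 41 - 41 = 0.
The best choice is 20 with utility 21.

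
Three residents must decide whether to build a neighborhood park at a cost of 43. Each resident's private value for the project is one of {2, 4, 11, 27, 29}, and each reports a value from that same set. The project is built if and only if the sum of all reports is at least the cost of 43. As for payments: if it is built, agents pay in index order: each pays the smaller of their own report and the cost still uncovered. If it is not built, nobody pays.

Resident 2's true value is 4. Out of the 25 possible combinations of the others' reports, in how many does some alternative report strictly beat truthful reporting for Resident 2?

4

Others report (27, 27): truth gives 0; report 2 gives 2 > 0. Violating.
Others report (27, 29): truth gives 0; report 2 gives 2 > 0. Violating.
Others report (29, 27): truth gives 0; report 2 gives 2 > 0. Violating.
Others report (29, 29): truth gives 0; report 2 gives 2 > 0. Violating.
Others report (2, 2): truth gives 0; no alternative beats it.
Others report (2, 4): truth gives 0; no alternative beats it.
(Checking all 25 profiles: 4 have a profitable deviation, 21 do not.)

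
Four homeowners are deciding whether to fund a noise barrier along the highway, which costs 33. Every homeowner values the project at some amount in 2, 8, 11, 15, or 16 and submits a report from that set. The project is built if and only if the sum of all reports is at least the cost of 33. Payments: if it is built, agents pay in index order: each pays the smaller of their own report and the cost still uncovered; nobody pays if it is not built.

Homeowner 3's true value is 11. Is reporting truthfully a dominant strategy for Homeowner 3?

No

Consider the case where Homeowner 1 reports 2, Homeowner 2 reports 8 and Homeowner 4 reports 15.
Truthful report 11: project built, pays 11, utility 11 - 11 = 0.
Report 8 instead: project built, pays 8, utility 11 - 8 = 3.
Since 3 > 0, reporting 8 is strictly better here, so truthful reporting is not dominant.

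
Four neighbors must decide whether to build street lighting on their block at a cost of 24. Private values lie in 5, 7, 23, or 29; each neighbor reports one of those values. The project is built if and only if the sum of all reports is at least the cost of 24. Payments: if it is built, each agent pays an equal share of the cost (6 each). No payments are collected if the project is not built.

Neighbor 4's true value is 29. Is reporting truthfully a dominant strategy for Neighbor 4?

Yes

Check each profile of the others' reports and compare truth against every alternative report.
Others report (5, 5, 5): truth gives 23, best alternative gives 23.
Others report (5, 5, 7): truth gives 23, best alternative gives 23.
Others report (5, 5, 23): truth gives 23, best alternative gives 23.
Others report (5, 5, 29): truth gives 23, best alternative gives 23.
Others report (5, 7, 5): truth gives 23, best alternative gives 23.
Others report (5, 7, 7): truth gives 23, best alternative gives 23.
(Remaining 58 profiles checked similarly; truth is weakly best in each.)
In every case the truthful report is at least as good as any alternative, so it is a dominant strategy.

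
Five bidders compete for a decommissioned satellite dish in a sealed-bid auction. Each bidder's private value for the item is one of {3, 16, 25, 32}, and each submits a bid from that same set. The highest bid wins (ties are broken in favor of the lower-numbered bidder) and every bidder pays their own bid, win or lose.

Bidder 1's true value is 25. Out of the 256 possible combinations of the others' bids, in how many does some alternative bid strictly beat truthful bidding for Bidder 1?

Others bid (3, 3, 3, 3): truth gives 0; bid 3 gives 22 > 0. Violating.
Others bid (3, 3, 3, 16): truth gives 0; bid 16 gives 9 > 0. Violating.
Others bid (3, 3, 3, 32): truth gives -25; bid 3 gives -3 > -25. Violating.
Others bid (3, 3, 16, 3): truth gives 0; bid 16 gives 9 > 0. Violating.
Others bid (3, 3, 3, 25): truth gives 0; no alternative beats it.
Others bid (3, 3, 16, 25): truth gives 0; no alternative beats it.
(Checking all 256 profiles: 191 have a profitable deviation, 65 do not.)

191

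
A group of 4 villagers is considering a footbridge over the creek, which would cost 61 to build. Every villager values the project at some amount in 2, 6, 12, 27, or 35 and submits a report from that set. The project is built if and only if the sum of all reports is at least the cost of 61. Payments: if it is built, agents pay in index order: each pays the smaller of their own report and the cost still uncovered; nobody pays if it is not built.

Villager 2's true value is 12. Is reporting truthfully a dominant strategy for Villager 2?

No

Consider the case where Villager 1 reports 2, Villager 3 reports 27 and Villager 4 reports 27.
Truthful report 12: project built, pays 12, utility 12 - 12 = 0.
Report 6 instead: project built, pays 6, utility 12 - 6 = 6.
Since 6 > 0, reporting 6 is strictly better here, so truthful reporting is not dominant.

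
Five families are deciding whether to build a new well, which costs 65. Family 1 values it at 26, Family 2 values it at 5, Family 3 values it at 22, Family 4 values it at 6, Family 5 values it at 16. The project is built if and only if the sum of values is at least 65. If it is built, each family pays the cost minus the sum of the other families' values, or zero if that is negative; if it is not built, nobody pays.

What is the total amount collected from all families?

34

Total value 75 ≥ cost 65, so it is built.
Family 1: others sum to 49; max(0, 65 - 49) = 16.
Family 2: others sum to 70; max(0, 65 - 70) = 0.
Family 3: others sum to 53; max(0, 65 - 53) = 12.
Family 4: others sum to 69; max(0, 65 - 69) = 0.
Family 5: others sum to 59; max(0, 65 - 59) = 6.
Total collected = 16 + 0 + 12 + 0 + 6 = 34.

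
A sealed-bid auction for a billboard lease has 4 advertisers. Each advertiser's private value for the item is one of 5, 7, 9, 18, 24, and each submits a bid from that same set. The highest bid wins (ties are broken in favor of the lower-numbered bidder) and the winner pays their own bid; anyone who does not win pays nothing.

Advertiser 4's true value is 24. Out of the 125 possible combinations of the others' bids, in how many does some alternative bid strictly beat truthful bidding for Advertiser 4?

27

Others bid (5, 5, 5): truth gives 0; bid 7 gives 17 > 0. Violating.
Others bid (5, 5, 7): truth gives 0; bid 9 gives 15 > 0. Violating.
Others bid (5, 5, 9): truth gives 0; bid 18 gives 6 > 0. Violating.
Others bid (5, 7, 5): truth gives 0; bid 9 gives 15 > 0. Violating.
Others bid (5, 5, 18): truth gives 0; no alternative beats it.
Others bid (5, 5, 24): truth gives 0; no alternative beats it.
(Checking all 125 profiles: 27 have a profitable deviation, 98 do not.)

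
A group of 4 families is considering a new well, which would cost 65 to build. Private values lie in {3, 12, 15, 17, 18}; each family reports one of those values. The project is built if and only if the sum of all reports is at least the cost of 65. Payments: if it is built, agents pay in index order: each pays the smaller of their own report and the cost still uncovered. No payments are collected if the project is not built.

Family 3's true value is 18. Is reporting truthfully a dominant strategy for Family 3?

Consider the case where Family 1 reports 12, Family 2 reports 18 and Family 4 reports 18.
Truthful report 18: project built, pays 18, utility 18 - 18 = 0.
Report 17 instead: project built, pays 17, utility 18 - 17 = 1.
Since 1 > 0, reporting 17 is strictly better here, so truthful reporting is not dominant.

No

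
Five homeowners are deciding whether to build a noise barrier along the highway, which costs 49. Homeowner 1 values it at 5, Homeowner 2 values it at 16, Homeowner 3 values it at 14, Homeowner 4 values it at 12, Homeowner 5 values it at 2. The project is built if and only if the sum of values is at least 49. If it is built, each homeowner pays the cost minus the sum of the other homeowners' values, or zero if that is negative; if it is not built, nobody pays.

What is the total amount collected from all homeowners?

Total value 49 ≥ cost 49, so it is built.
Homeowner 1: others sum to 44; max(0, 49 - 44) = 5.
Homeowner 2: others sum to 33; max(0, 49 - 33) = 16.
Homeowner 3: others sum to 35; max(0, 49 - 35) = 14.
Homeowner 4: others sum to 37; max(0, 49 - 37) = 12.
Homeowner 5: others sum to 47; max(0, 49 - 47) = 2.
Total collected = 5 + 16 + 14 + 12 + 2 = 49.

49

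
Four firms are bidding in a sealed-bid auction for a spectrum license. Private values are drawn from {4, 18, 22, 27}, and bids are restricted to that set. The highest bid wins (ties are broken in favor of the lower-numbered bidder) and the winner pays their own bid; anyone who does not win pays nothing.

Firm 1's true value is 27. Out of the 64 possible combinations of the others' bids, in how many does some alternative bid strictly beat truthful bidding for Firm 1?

27

Others bid (4, 4, 4): truth gives 0; bid 4 gives 23 > 0. Violating.
Others bid (4, 4, 18): truth gives 0; bid 18 gives 9 > 0. Violating.
Others bid (4, 4, 22): truth gives 0; bid 22 gives 5 > 0. Violating.
Others bid (4, 18, 4): truth gives 0; bid 18 gives 9 > 0. Violating.
Others bid (4, 4, 27): truth gives 0; no alternative beats it.
Others bid (4, 18, 27): truth gives 0; no alternative beats it.
(Checking all 64 profiles: 27 have a profitable deviation, 37 do not.)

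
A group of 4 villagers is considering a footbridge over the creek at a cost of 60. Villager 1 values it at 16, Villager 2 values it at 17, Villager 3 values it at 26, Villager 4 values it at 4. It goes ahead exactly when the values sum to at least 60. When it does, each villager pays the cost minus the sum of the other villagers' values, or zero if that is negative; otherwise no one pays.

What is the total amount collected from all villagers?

Total value 63 ≥ cost 60, so it is built.
Villager 1: others sum to 47; max(0, 60 - 47) = 13.
Villager 2: others sum to 46; max(0, 60 - 46) = 14.
Villager 3: others sum to 37; max(0, 60 - 37) = 23.
Villager 4: others sum to 59; max(0, 60 - 59) = 1.
Total collected = 13 + 14 + 23 + 1 = 51.

51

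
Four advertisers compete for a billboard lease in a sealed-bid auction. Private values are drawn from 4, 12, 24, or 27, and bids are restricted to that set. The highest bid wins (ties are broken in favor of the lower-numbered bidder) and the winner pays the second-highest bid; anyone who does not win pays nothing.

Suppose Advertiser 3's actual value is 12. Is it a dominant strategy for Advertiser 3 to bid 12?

Yes

Check each profile of the others' bids and compare truth against every alternative bid.
Others bid (4, 4, 4): truth gives 8, best alternative gives 8.
Others bid (4, 4, 12): truth gives 0, best alternative gives 0.
Others bid (4, 4, 24): truth gives 0, best alternative gives 0.
Others bid (4, 4, 27): truth gives 0, best alternative gives 0.
Others bid (4, 12, 4): truth gives 0, best alternative gives 0.
Others bid (4, 12, 12): truth gives 0, best alternative gives 0.
(Remaining 58 profiles checked similarly; truth is weakly best in each.)
In every case the truthful bid is at least as good as any alternative, so it is a dominant strategy.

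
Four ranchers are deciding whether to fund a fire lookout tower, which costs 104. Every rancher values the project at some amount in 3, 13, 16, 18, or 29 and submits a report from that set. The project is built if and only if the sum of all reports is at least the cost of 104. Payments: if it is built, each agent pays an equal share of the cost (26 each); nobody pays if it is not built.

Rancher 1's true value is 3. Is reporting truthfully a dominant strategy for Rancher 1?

Check each profile of the others' reports and compare truth against every alternative report.
Others report (3, 3, 3): truth gives 0, best alternative gives 0.
Others report (3, 3, 13): truth gives 0, best alternative gives 0.
Others report (3, 3, 16): truth gives 0, best alternative gives 0.
Others report (3, 3, 18): truth gives 0, best alternative gives 0.
Others report (3, 3, 29): truth gives 0, best alternative gives 0.
Others report (3, 13, 3): truth gives 0, best alternative gives 0.
(Remaining 119 profiles checked similarly; truth is weakly best in each.)
In every case the truthful report is at least as good as any alternative, so it is a dominant strategy.

Yes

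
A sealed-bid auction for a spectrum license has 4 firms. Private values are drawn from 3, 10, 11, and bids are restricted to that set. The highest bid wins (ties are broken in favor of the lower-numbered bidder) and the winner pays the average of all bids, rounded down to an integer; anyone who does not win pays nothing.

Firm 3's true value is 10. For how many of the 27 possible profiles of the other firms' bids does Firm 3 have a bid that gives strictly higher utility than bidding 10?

8

Others bid (3, 3, 11): truth gives 0; bid 11 gives 3 > 0. Violating.
Others bid (3, 10, 3): truth gives 0; bid 11 gives 4 > 0. Violating.
Others bid (3, 10, 10): truth gives 0; bid 11 gives 2 > 0. Violating.
Others bid (3, 10, 11): truth gives 0; bid 11 gives 2 > 0. Violating.
Others bid (3, 3, 3): truth gives 6; no alternative beats it.
Others bid (3, 3, 10): truth gives 4; no alternative beats it.
(Checking all 27 profiles: 8 have a profitable deviation, 19 do not.)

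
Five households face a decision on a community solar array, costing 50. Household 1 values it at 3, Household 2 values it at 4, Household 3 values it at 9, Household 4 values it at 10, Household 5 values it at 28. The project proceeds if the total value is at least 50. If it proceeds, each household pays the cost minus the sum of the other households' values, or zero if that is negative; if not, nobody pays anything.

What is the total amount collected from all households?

Total value 54 ≥ cost 50, so it is built.
Household 1: others sum to 51; max(0, 50 - 51) = 0.
Household 2: others sum to 50; max(0, 50 - 50) = 0.
Household 3: others sum to 45; max(0, 50 - 45) = 5.
Household 4: others sum to 44; max(0, 50 - 44) = 6.
Household 5: others sum to 26; max(0, 50 - 26) = 24.
Total collected = 0 + 0 + 5 + 6 + 24 = 35.

35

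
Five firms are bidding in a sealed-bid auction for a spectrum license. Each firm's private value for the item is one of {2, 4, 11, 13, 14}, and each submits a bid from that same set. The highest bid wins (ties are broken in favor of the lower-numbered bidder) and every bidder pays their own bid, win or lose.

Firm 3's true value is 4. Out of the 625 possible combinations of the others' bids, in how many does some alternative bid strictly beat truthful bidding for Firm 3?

621

Others bid (2, 2, 2, 11): truth gives -4; bid 2 gives -2 > -4. Violating.
Others bid (2, 2, 2, 13): truth gives -4; bid 2 gives -2 > -4. Violating.
Others bid (2, 2, 2, 14): truth gives -4; bid 2 gives -2 > -4. Violating.
Others bid (2, 2, 4, 11): truth gives -4; bid 2 gives -2 > -4. Violating.
Others bid (2, 2, 2, 2): truth gives 0; no alternative beats it.
Others bid (2, 2, 2, 4): truth gives 0; no alternative beats it.
(Checking all 625 profiles: 621 have a profitable deviation, 4 do not.)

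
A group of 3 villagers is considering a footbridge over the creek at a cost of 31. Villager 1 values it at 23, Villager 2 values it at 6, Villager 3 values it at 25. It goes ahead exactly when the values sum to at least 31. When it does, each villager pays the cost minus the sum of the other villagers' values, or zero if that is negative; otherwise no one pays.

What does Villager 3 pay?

Total value 54 ≥ cost 31, so the project is built.
The other villagers' values sum to 29.
Cost minus that sum is 31 - 29 = 2.

2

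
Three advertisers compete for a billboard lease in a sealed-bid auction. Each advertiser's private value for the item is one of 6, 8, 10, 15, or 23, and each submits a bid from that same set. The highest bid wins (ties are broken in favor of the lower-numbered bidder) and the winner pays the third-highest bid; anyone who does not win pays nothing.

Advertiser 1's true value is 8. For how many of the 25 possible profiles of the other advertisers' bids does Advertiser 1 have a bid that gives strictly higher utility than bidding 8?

Others bid (6, 10): truth gives 0; bid 10 gives 2 > 0. Violating.
Others bid (6, 15): truth gives 0; bid 15 gives 2 > 0. Violating.
Others bid (6, 23): truth gives 0; bid 23 gives 2 > 0. Violating.
Others bid (10, 6): truth gives 0; bid 10 gives 2 > 0. Violating.
Others bid (6, 6): truth gives 2; no alternative beats it.
Others bid (6, 8): truth gives 2; no alternative beats it.
(Checking all 25 profiles: 6 have a profitable deviation, 19 do not.)

6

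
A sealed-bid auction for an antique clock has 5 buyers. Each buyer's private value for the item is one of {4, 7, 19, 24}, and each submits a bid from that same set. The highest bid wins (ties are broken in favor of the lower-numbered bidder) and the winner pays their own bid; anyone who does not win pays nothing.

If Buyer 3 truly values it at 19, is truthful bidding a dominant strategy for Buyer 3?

Consider the case where Buyer 1 bids 4, Buyer 2 bids 4, Buyer 4 bids 4 and Buyer 5 bids 4.
Truthful bid 19: wins, pays 19, utility 19 - 19 = 0.
Bid 7 instead: wins, pays 7, utility 19 - 7 = 12.
Since 12 > 0, bidding 7 is strictly better here, so truthful bidding is not dominant.

No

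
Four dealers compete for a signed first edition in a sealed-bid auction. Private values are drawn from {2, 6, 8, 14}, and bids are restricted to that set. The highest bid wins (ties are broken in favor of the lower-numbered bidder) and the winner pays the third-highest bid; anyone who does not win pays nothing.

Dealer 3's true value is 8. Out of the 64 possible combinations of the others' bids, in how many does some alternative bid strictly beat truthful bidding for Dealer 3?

Others bid (2, 2, 14): truth gives 0; bid 14 gives 6 > 0. Violating.
Others bid (2, 6, 14): truth gives 0; bid 14 gives 2 > 0. Violating.
Others bid (2, 8, 2): truth gives 0; bid 14 gives 6 > 0. Violating.
Others bid (2, 8, 6): truth gives 0; bid 14 gives 2 > 0. Violating.
Others bid (2, 2, 2): truth gives 6; no alternative beats it.
Others bid (2, 2, 6): truth gives 6; no alternative beats it.
(Checking all 64 profiles: 12 have a profitable deviation, 52 do not.)

12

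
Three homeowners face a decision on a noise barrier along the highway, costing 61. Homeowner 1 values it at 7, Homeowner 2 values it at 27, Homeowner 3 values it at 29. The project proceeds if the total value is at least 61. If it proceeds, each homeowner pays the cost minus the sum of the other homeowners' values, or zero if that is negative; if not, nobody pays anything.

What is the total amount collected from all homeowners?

57

Total value 63 ≥ cost 61, so it is built.
Homeowner 1: others sum to 56; max(0, 61 - 56) = 5.
Homeowner 2: others sum to 36; max(0, 61 - 36) = 25.
Homeowner 3: others sum to 34; max(0, 61 - 34) = 27.
Total collected = 5 + 25 + 27 = 57.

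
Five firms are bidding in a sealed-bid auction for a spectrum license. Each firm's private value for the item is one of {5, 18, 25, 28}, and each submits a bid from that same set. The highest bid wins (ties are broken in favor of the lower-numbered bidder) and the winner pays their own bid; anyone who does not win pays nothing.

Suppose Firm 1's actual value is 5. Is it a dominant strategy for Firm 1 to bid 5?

Check each profile of the others' bids and compare truth against every alternative bid.
Others bid (5, 5, 5, 5): truth gives 0, best alternative gives -13.
Others bid (5, 5, 5, 18): truth gives 0, best alternative gives -13.
Others bid (5, 5, 18, 5): truth gives 0, best alternative gives -13.
Others bid (5, 5, 18, 18): truth gives 0, best alternative gives -13.
Others bid (5, 18, 5, 5): truth gives 0, best alternative gives -13.
Others bid (5, 18, 5, 18): truth gives 0, best alternative gives -13.
(Remaining 250 profiles checked similarly; truth is weakly best in each.)
In every case the truthful bid is at least as good as any alternative, so it is a dominant strategy.

Yes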